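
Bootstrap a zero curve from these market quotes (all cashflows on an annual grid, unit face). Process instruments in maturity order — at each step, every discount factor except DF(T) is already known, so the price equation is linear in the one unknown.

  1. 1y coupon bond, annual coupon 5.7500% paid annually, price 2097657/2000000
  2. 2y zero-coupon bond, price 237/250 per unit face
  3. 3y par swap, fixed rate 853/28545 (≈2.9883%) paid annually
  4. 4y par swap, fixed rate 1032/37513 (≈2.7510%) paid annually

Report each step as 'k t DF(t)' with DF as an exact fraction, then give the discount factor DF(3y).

step 1 [1y] bond c/1=23/400: DF=(2097657/2000000 − 23/400·(0))/(1+23/400) = 4959/5000 ≈ 0.991800
step 2 [2y] zero: DF = P = 237/250 ≈ 0.948000
step 3 [3y] swap r/1=853/28545: DF=(1 − 853/28545·(0.991800+0.948000))/(1+853/28545) = 9147/10000 ≈ 0.914700
step 4 [4y] swap r/1=1032/37513: DF=(1 − 1032/37513·(0.991800+0.948000+0.914700))/(1+1032/37513) = 1121/1250 ≈ 0.896800

1 1 4959/5000
2 2 237/250
3 3 9147/10000
4 4 1121/1250
DF(3y) = 9147/10000 ≈ 0.914700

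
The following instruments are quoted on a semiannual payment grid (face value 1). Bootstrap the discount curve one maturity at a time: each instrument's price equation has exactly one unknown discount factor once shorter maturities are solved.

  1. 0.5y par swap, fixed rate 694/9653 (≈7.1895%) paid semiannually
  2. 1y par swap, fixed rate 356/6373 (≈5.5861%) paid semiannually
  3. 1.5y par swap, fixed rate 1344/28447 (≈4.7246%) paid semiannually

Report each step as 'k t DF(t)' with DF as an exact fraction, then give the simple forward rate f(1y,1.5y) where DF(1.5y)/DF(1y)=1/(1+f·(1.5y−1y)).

1 1/2 9653/10000
2 1 4733/5000
3 3/2 583/625
f(1y,1.5y) = ((4733/5000)/(583/625) − 1)/(1/2) = 69/2332 ≈ 2.9588%

step 1 [0.5y] swap r/2=347/9653: DF=(1 − 347/9653·(0))/(1+347/9653) = 9653/10000 ≈ 0.965300
step 2 [1y] swap r/2=178/6373: DF=(1 − 178/6373·(0.965300))/(1+178/6373) = 4733/5000 ≈ 0.946600
step 3 [1.5y] swap r/2=672/28447: DF=(1 − 672/28447·(0.965300+0.946600))/(1+672/28447) = 583/625 ≈ 0.932800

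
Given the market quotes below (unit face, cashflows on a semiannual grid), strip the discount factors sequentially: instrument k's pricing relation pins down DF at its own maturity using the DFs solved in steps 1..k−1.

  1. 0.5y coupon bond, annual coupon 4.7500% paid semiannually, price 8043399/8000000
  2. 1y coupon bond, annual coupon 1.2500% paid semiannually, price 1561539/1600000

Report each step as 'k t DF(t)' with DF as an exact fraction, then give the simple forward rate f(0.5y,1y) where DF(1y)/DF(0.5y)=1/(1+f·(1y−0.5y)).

step 1 [0.5y] bond c/2=19/800: DF=(8043399/8000000 − 19/800·(0))/(1+19/800) = 9821/10000 ≈ 0.982100
step 2 [1y] bond c/2=1/160: DF=(1561539/1600000 − 1/160·(0.982100))/(1+1/160) = 4819/5000 ≈ 0.963800

1 1/2 9821/10000
2 1 4819/5000
f(0.5y,1y) = ((9821/10000)/(4819/5000) − 1)/(1/2) = 3/79 ≈ 3.7975%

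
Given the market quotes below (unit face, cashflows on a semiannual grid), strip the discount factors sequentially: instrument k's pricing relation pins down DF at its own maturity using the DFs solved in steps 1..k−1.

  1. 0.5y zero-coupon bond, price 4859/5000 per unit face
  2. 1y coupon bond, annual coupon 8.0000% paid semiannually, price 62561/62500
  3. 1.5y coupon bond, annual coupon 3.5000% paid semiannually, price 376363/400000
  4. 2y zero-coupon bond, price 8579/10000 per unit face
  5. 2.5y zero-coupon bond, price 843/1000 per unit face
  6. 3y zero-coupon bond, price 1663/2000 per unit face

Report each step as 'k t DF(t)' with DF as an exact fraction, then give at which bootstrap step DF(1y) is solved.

1 1/2 4859/5000
2 1 9251/10000
3 3/2 8921/10000
4 2 8579/10000
5 5/2 843/1000
6 3 1663/2000
DF(1y) is solved at step 2

step 1 [0.5y] zero: DF = P = 4859/5000 ≈ 0.971800
step 2 [1y] bond c/2=1/25: DF=(62561/62500 − 1/25·(0.971800))/(1+1/25) = 9251/10000 ≈ 0.925100
step 3 [1.5y] bond c/2=7/400: DF=(376363/400000 − 7/400·(0.971800+0.925100))/(1+7/400) = 8921/10000 ≈ 0.892100
step 4 [2y] zero: DF = P = 8579/10000 ≈ 0.857900
step 5 [2.5y] zero: DF = P = 843/1000 ≈ 0.843000
step 6 [3y] zero: DF = P = 1663/2000 ≈ 0.831500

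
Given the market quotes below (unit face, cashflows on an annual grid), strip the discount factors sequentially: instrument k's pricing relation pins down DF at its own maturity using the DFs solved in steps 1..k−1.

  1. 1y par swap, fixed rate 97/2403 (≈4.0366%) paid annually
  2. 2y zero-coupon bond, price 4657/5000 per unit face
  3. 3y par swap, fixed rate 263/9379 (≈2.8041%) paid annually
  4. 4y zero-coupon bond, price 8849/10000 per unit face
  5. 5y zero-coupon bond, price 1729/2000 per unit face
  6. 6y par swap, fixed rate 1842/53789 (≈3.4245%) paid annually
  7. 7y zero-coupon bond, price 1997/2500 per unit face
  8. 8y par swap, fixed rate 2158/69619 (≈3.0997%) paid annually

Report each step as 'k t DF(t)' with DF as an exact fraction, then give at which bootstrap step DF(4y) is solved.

1 1 2403/2500
2 2 4657/5000
3 3 9211/10000
4 4 8849/10000
5 5 1729/2000
6 6 4079/5000
7 7 1997/2500
8 8 3921/5000
DF(4y) is solved at step 4

step 1 [1y] swap r/1=97/2403: DF=(1 − 97/2403·(0))/(1+97/2403) = 2403/2500 ≈ 0.961200
step 2 [2y] zero: DF = P = 4657/5000 ≈ 0.931400
step 3 [3y] swap r/1=263/9379: DF=(1 − 263/9379·(0.961200+0.931400))/(1+263/9379) = 9211/10000 ≈ 0.921100
step 4 [4y] zero: DF = P = 8849/10000 ≈ 0.884900
step 5 [5y] zero: DF = P = 1729/2000 ≈ 0.864500
step 6 [6y] swap r/1=1842/53789: DF=(1 − 1842/53789·(0.961200+0.931400+0.921100+0.884900+0.864500))/(1+1842/53789) = 4079/5000 ≈ 0.815800
step 7 [7y] zero: DF = P = 1997/2500 ≈ 0.798800
step 8 [8y] swap r/1=2158/69619: DF=(1 − 2158/69619·(0.961200+0.931400+0.921100+0.884900+0.864500+0.815800+0.798800))/(1+2158/69619) = 3921/5000 ≈ 0.784200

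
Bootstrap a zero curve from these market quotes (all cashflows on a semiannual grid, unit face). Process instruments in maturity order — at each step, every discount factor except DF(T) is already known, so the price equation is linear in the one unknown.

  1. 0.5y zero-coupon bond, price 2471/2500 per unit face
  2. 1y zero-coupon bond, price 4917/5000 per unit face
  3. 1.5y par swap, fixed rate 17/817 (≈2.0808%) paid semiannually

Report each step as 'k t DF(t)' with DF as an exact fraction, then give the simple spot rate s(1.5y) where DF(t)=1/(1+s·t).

1 1/2 2471/2500
2 1 4917/5000
3 3/2 4847/5000
s(1.5y) = (1/(4847/5000) − 1)/(3/2) = 102/4847 ≈ 2.1044%

step 1 [0.5y] zero: DF = P = 2471/2500 ≈ 0.988400
step 2 [1y] zero: DF = P = 4917/5000 ≈ 0.983400
step 3 [1.5y] swap r/2=17/1634: DF=(1 − 17/1634·(0.988400+0.983400))/(1+17/1634) = 4847/5000 ≈ 0.969400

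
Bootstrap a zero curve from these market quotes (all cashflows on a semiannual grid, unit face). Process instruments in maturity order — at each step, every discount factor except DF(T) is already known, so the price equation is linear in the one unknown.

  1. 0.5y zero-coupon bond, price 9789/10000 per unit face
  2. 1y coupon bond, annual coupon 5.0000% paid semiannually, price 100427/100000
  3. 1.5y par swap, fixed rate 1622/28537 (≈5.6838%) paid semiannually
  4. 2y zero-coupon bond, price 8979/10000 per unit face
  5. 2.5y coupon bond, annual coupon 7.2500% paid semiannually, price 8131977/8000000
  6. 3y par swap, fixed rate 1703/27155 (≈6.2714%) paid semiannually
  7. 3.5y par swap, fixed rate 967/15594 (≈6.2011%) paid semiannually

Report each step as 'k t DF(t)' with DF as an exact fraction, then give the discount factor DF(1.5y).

1 1/2 9789/10000
2 1 9559/10000
3 3/2 9189/10000
4 2 8979/10000
5 5/2 8497/10000
6 3 8297/10000
7 7/2 4033/5000
DF(1.5y) = 9189/10000 ≈ 0.918900

step 1 [0.5y] zero: DF = P = 9789/10000 ≈ 0.978900
step 2 [1y] bond c/2=1/40: DF=(100427/100000 − 1/40·(0.978900))/(1+1/40) = 9559/10000 ≈ 0.955900
step 3 [1.5y] swap r/2=811/28537: DF=(1 − 811/28537·(0.978900+0.955900))/(1+811/28537) = 9189/10000 ≈ 0.918900
step 4 [2y] zero: DF = P = 8979/10000 ≈ 0.897900
step 5 [2.5y] bond c/2=29/800: DF=(8131977/8000000 − 29/800·(0.978900+0.955900+0.918900+0.897900))/(1+29/800) = 8497/10000 ≈ 0.849700
step 6 [3y] swap r/2=1703/54310: DF=(1 − 1703/54310·(0.978900+0.955900+0.918900+0.897900+0.849700))/(1+1703/54310) = 8297/10000 ≈ 0.829700
step 7 [3.5y] swap r/2=967/31188: DF=(1 − 967/31188·(0.978900+0.955900+0.918900+0.897900+0.849700+0.829700))/(1+967/31188) = 4033/5000 ≈ 0.806600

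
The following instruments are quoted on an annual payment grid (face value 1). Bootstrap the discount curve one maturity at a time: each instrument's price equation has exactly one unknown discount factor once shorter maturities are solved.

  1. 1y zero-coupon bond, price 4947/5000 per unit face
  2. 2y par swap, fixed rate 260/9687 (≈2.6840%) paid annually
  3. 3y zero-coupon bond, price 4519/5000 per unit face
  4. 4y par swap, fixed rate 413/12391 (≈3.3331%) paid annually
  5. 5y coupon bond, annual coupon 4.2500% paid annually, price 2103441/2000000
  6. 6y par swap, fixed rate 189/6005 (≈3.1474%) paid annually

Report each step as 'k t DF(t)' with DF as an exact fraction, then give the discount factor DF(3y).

step 1 [1y] zero: DF = P = 4947/5000 ≈ 0.989400
step 2 [2y] swap r/1=260/9687: DF=(1 − 260/9687·(0.989400))/(1+260/9687) = 237/250 ≈ 0.948000
step 3 [3y] zero: DF = P = 4519/5000 ≈ 0.903800
step 4 [4y] swap r/1=413/12391: DF=(1 − 413/12391·(0.989400+0.948000+0.903800))/(1+413/12391) = 8761/10000 ≈ 0.876100
step 5 [5y] bond c/1=17/400: DF=(2103441/2000000 − 17/400·(0.989400+0.948000+0.903800+0.876100))/(1+17/400) = 8573/10000 ≈ 0.857300
step 6 [6y] swap r/1=189/6005: DF=(1 − 189/6005·(0.989400+0.948000+0.903800+0.876100+0.857300))/(1+189/6005) = 8299/10000 ≈ 0.829900

1 1 4947/5000
2 2 237/250
3 3 4519/5000
4 4 8761/10000
5 5 8573/10000
6 6 8299/10000
DF(3y) = 4519/5000 ≈ 0.903800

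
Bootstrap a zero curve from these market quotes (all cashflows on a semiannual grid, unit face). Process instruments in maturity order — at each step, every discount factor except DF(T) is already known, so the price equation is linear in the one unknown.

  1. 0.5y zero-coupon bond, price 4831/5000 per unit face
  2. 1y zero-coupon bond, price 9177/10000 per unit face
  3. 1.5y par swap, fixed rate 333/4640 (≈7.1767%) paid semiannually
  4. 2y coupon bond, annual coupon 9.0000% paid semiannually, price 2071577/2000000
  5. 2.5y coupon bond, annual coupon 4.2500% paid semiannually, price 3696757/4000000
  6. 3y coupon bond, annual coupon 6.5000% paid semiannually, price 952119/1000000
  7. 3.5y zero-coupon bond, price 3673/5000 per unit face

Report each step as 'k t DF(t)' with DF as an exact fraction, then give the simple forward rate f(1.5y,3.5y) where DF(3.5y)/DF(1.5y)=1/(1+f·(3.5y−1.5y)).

step 1 [0.5y] zero: DF = P = 4831/5000 ≈ 0.966200
step 2 [1y] zero: DF = P = 9177/10000 ≈ 0.917700
step 3 [1.5y] swap r/2=333/9280: DF=(1 − 333/9280·(0.966200+0.917700))/(1+333/9280) = 9001/10000 ≈ 0.900100
step 4 [2y] bond c/2=9/200: DF=(2071577/2000000 − 9/200·(0.966200+0.917700+0.900100))/(1+9/200) = 8713/10000 ≈ 0.871300
step 5 [2.5y] bond c/2=17/800: DF=(3696757/4000000 − 17/800·(0.966200+0.917700+0.900100+0.871300))/(1+17/800) = 8289/10000 ≈ 0.828900
step 6 [3y] bond c/2=13/400: DF=(952119/1000000 − 13/400·(0.966200+0.917700+0.900100+0.871300+0.828900))/(1+13/400) = 781/1000 ≈ 0.781000
step 7 [3.5y] zero: DF = P = 3673/5000 ≈ 0.734600

1 1/2 4831/5000
2 1 9177/10000
3 3/2 9001/10000
4 2 8713/10000
5 5/2 8289/10000
6 3 781/1000
7 7/2 3673/5000
f(1.5y,3.5y) = ((9001/10000)/(3673/5000) − 1)/(2) = 1655/14692 ≈ 11.2646%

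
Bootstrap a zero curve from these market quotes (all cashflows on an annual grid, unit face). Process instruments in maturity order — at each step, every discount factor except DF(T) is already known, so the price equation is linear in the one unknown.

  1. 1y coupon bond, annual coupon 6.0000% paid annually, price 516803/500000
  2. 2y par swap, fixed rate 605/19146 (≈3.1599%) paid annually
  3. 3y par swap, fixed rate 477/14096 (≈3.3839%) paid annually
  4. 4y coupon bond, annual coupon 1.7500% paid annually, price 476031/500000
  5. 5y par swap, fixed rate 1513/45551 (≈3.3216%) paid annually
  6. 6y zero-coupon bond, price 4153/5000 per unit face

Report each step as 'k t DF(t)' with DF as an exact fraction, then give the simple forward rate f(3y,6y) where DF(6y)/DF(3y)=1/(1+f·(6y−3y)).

step 1 [1y] bond c/1=3/50: DF=(516803/500000 − 3/50·(0))/(1+3/50) = 9751/10000 ≈ 0.975100
step 2 [2y] swap r/1=605/19146: DF=(1 − 605/19146·(0.975100))/(1+605/19146) = 1879/2000 ≈ 0.939500
step 3 [3y] swap r/1=477/14096: DF=(1 − 477/14096·(0.975100+0.939500))/(1+477/14096) = 4523/5000 ≈ 0.904600
step 4 [4y] bond c/1=7/400: DF=(476031/500000 − 7/400·(0.975100+0.939500+0.904600))/(1+7/400) = 1109/1250 ≈ 0.887200
step 5 [5y] swap r/1=1513/45551: DF=(1 − 1513/45551·(0.975100+0.939500+0.904600+0.887200))/(1+1513/45551) = 8487/10000 ≈ 0.848700
step 6 [6y] zero: DF = P = 4153/5000 ≈ 0.830600

1 1 9751/10000
2 2 1879/2000
3 3 4523/5000
4 4 1109/1250
5 5 8487/10000
6 6 4153/5000
f(3y,6y) = ((4523/5000)/(4153/5000) − 1)/(3) = 370/12459 ≈ 2.9697%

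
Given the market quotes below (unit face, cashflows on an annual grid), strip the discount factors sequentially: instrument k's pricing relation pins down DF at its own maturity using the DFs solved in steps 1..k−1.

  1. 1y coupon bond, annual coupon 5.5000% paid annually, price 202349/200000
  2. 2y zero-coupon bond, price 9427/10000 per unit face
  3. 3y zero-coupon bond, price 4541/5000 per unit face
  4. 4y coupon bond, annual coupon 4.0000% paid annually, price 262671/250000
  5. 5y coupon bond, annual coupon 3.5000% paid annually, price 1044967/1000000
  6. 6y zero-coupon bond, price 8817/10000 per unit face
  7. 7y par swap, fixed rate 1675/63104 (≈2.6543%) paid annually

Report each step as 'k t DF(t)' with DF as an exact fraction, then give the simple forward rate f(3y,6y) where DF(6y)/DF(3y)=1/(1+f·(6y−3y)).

1 1 959/1000
2 2 9427/10000
3 3 4541/5000
4 4 4511/5000
5 5 8841/10000
6 6 8817/10000
7 7 333/400
f(3y,6y) = ((4541/5000)/(8817/10000) − 1)/(3) = 265/26451 ≈ 1.0019%

step 1 [1y] bond c/1=11/200: DF=(202349/200000 − 11/200·(0))/(1+11/200) = 959/1000 ≈ 0.959000
step 2 [2y] zero: DF = P = 9427/10000 ≈ 0.942700
step 3 [3y] zero: DF = P = 4541/5000 ≈ 0.908200
step 4 [4y] bond c/1=1/25: DF=(262671/250000 − 1/25·(0.959000+0.942700+0.908200))/(1+1/25) = 4511/5000 ≈ 0.902200
step 5 [5y] bond c/1=7/200: DF=(1044967/1000000 − 7/200·(0.959000+0.942700+0.908200+0.902200))/(1+7/200) = 8841/10000 ≈ 0.884100
step 6 [6y] zero: DF = P = 8817/10000 ≈ 0.881700
step 7 [7y] swap r/1=1675/63104: DF=(1 − 1675/63104·(0.959000+0.942700+0.908200+0.902200+0.884100+0.881700))/(1+1675/63104) = 333/400 ≈ 0.832500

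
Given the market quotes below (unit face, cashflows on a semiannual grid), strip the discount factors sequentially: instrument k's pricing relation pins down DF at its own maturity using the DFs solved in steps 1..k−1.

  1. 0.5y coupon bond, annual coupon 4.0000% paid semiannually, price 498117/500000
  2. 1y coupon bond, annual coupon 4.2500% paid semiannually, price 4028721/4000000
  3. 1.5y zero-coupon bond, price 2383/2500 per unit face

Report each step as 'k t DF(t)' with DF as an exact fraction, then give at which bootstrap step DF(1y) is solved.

step 1 [0.5y] bond c/2=1/50: DF=(498117/500000 − 1/50·(0))/(1+1/50) = 9767/10000 ≈ 0.976700
step 2 [1y] bond c/2=17/800: DF=(4028721/4000000 − 17/800·(0.976700))/(1+17/800) = 9659/10000 ≈ 0.965900
step 3 [1.5y] zero: DF = P = 2383/2500 ≈ 0.953200

1 1/2 9767/10000
2 1 9659/10000
3 3/2 2383/2500
DF(1y) is solved at step 2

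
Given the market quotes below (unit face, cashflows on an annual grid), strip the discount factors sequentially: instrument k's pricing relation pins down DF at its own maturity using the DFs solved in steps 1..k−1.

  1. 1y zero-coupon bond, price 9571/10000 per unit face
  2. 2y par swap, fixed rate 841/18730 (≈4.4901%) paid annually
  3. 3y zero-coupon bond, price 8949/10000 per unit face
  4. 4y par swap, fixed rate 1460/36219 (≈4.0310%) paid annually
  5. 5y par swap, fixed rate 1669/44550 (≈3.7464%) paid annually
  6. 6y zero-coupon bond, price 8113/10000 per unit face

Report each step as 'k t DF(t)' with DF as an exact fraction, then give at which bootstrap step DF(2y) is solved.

1 1 9571/10000
2 2 9159/10000
3 3 8949/10000
4 4 427/500
5 5 8331/10000
6 6 8113/10000
DF(2y) is solved at step 2

step 1 [1y] zero: DF = P = 9571/10000 ≈ 0.957100
step 2 [2y] swap r/1=841/18730: DF=(1 − 841/18730·(0.957100))/(1+841/18730) = 9159/10000 ≈ 0.915900
step 3 [3y] zero: DF = P = 8949/10000 ≈ 0.894900
step 4 [4y] swap r/1=1460/36219: DF=(1 − 1460/36219·(0.957100+0.915900+0.894900))/(1+1460/36219) = 427/500 ≈ 0.854000
step 5 [5y] swap r/1=1669/44550: DF=(1 − 1669/44550·(0.957100+0.915900+0.894900+0.854000))/(1+1669/44550) = 8331/10000 ≈ 0.833100
step 6 [6y] zero: DF = P = 8113/10000 ≈ 0.811300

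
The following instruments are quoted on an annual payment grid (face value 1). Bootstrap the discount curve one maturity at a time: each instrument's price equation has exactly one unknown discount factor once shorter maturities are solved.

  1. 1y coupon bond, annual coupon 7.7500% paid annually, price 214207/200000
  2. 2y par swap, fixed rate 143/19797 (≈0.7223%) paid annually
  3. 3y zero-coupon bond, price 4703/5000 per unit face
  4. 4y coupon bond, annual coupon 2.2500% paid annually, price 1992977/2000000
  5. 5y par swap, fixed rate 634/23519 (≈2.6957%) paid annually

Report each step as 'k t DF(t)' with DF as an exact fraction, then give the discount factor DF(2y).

1 1 497/500
2 2 9857/10000
3 3 4703/5000
4 4 9103/10000
5 5 2183/2500
DF(2y) = 9857/10000 ≈ 0.985700

step 1 [1y] bond c/1=31/400: DF=(214207/200000 − 31/400·(0))/(1+31/400) = 497/500 ≈ 0.994000
step 2 [2y] swap r/1=143/19797: DF=(1 − 143/19797·(0.994000))/(1+143/19797) = 9857/10000 ≈ 0.985700
step 3 [3y] zero: DF = P = 4703/5000 ≈ 0.940600
step 4 [4y] bond c/1=9/400: DF=(1992977/2000000 − 9/400·(0.994000+0.985700+0.940600))/(1+9/400) = 9103/10000 ≈ 0.910300
step 5 [5y] swap r/1=634/23519: DF=(1 − 634/23519·(0.994000+0.985700+0.940600+0.910300))/(1+634/23519) = 2183/2500 ≈ 0.873200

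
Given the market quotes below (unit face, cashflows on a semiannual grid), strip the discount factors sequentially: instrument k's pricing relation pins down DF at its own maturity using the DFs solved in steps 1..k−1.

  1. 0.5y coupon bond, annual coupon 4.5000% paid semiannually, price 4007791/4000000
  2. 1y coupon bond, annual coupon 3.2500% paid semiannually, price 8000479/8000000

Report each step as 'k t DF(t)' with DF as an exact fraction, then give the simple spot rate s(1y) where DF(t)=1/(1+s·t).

step 1 [0.5y] bond c/2=9/400: DF=(4007791/4000000 − 9/400·(0))/(1+9/400) = 9799/10000 ≈ 0.979900
step 2 [1y] bond c/2=13/800: DF=(8000479/8000000 − 13/800·(0.979900))/(1+13/800) = 2421/2500 ≈ 0.968400

1 1/2 9799/10000
2 1 2421/2500
s(1y) = (1/(2421/2500) − 1)/(1) = 79/2421 ≈ 3.2631%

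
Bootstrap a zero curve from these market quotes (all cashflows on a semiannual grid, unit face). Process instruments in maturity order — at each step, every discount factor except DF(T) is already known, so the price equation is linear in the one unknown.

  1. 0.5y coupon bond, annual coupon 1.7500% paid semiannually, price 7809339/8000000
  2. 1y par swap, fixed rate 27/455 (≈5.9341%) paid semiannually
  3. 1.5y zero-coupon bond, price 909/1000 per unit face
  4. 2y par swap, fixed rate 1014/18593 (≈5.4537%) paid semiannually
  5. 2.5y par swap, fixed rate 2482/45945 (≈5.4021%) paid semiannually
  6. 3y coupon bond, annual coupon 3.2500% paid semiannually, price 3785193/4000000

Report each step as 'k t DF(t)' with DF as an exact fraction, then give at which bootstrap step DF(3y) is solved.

1 1/2 9677/10000
2 1 9433/10000
3 3/2 909/1000
4 2 4493/5000
5 5/2 8759/10000
6 3 8577/10000
DF(3y) is solved at step 6

step 1 [0.5y] bond c/2=7/800: DF=(7809339/8000000 − 7/800·(0))/(1+7/800) = 9677/10000 ≈ 0.967700
step 2 [1y] swap r/2=27/910: DF=(1 − 27/910·(0.967700))/(1+27/910) = 9433/10000 ≈ 0.943300
step 3 [1.5y] zero: DF = P = 909/1000 ≈ 0.909000
step 4 [2y] swap r/2=507/18593: DF=(1 − 507/18593·(0.967700+0.943300+0.909000))/(1+507/18593) = 4493/5000 ≈ 0.898600
step 5 [2.5y] swap r/2=1241/45945: DF=(1 − 1241/45945·(0.967700+0.943300+0.909000+0.898600))/(1+1241/45945) = 8759/10000 ≈ 0.875900
step 6 [3y] bond c/2=13/800: DF=(3785193/4000000 − 13/800·(0.967700+0.943300+0.909000+0.898600+0.875900))/(1+13/800) = 8577/10000 ≈ 0.857700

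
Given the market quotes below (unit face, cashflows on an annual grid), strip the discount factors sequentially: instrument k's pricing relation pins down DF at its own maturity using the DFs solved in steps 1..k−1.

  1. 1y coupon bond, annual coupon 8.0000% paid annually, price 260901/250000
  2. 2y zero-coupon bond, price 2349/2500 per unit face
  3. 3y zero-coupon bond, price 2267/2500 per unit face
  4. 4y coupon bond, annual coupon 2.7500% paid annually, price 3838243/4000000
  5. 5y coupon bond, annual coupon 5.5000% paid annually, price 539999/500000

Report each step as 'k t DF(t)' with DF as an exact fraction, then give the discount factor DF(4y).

step 1 [1y] bond c/1=2/25: DF=(260901/250000 − 2/25·(0))/(1+2/25) = 9663/10000 ≈ 0.966300
step 2 [2y] zero: DF = P = 2349/2500 ≈ 0.939600
step 3 [3y] zero: DF = P = 2267/2500 ≈ 0.906800
step 4 [4y] bond c/1=11/400: DF=(3838243/4000000 − 11/400·(0.966300+0.939600+0.906800))/(1+11/400) = 4293/5000 ≈ 0.858600
step 5 [5y] bond c/1=11/200: DF=(539999/500000 − 11/200·(0.966300+0.939600+0.906800+0.858600))/(1+11/200) = 8323/10000 ≈ 0.832300

1 1 9663/10000
2 2 2349/2500
3 3 2267/2500
4 4 4293/5000
5 5 8323/10000
DF(4y) = 4293/5000 ≈ 0.858600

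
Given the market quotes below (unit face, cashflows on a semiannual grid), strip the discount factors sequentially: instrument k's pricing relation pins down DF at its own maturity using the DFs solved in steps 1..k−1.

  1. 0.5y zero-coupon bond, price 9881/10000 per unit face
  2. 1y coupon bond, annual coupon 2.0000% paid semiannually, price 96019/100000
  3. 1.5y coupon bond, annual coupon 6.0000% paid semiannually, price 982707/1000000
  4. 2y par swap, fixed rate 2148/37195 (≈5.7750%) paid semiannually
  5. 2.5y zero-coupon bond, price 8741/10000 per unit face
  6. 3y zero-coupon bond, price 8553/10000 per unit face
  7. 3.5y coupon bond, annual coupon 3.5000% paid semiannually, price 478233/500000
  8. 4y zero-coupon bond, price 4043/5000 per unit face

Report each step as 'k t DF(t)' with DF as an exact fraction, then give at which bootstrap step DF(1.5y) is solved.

step 1 [0.5y] zero: DF = P = 9881/10000 ≈ 0.988100
step 2 [1y] bond c/2=1/100: DF=(96019/100000 − 1/100·(0.988100))/(1+1/100) = 9409/10000 ≈ 0.940900
step 3 [1.5y] bond c/2=3/100: DF=(982707/1000000 − 3/100·(0.988100+0.940900))/(1+3/100) = 8979/10000 ≈ 0.897900
step 4 [2y] swap r/2=1074/37195: DF=(1 − 1074/37195·(0.988100+0.940900+0.897900))/(1+1074/37195) = 4463/5000 ≈ 0.892600
step 5 [2.5y] zero: DF = P = 8741/10000 ≈ 0.874100
step 6 [3y] zero: DF = P = 8553/10000 ≈ 0.855300
step 7 [3.5y] bond c/2=7/400: DF=(478233/500000 − 7/400·(0.988100+0.940900+0.897900+0.892600+0.874100+0.855300))/(1+7/400) = 8463/10000 ≈ 0.846300
step 8 [4y] zero: DF = P = 4043/5000 ≈ 0.808600

1 1/2 9881/10000
2 1 9409/10000
3 3/2 8979/10000
4 2 4463/5000
5 5/2 8741/10000
6 3 8553/10000
7 7/2 8463/10000
8 4 4043/5000
DF(1.5y) is solved at step 3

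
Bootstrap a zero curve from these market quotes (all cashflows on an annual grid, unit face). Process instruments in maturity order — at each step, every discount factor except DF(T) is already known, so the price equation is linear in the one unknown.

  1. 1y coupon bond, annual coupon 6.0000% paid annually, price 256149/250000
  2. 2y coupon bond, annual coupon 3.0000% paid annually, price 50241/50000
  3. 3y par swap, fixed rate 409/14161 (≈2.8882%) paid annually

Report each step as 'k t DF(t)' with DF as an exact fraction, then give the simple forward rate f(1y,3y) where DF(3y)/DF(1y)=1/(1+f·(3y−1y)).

step 1 [1y] bond c/1=3/50: DF=(256149/250000 − 3/50·(0))/(1+3/50) = 4833/5000 ≈ 0.966600
step 2 [2y] bond c/1=3/100: DF=(50241/50000 − 3/100·(0.966600))/(1+3/100) = 4737/5000 ≈ 0.947400
step 3 [3y] swap r/1=409/14161: DF=(1 − 409/14161·(0.966600+0.947400))/(1+409/14161) = 4591/5000 ≈ 0.918200

1 1 4833/5000
2 2 4737/5000
3 3 4591/5000
f(1y,3y) = ((4833/5000)/(4591/5000) − 1)/(2) = 121/4591 ≈ 2.6356%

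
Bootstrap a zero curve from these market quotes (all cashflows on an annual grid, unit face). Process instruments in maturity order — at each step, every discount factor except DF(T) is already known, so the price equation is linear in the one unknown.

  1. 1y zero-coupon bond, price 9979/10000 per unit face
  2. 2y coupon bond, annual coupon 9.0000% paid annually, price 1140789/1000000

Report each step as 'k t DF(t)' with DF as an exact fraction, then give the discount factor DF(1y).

1 1 9979/10000
2 2 4821/5000
DF(1y) = 9979/10000 ≈ 0.997900

step 1 [1y] zero: DF = P = 9979/10000 ≈ 0.997900
step 2 [2y] bond c/1=9/100: DF=(1140789/1000000 − 9/100·(0.997900))/(1+9/100) = 4821/5000 ≈ 0.964200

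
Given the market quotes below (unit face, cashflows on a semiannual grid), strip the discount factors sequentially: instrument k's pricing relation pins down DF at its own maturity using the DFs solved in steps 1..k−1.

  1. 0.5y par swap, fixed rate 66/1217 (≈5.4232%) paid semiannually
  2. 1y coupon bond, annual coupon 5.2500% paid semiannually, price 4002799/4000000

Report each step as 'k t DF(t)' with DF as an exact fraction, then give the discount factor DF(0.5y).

1 1/2 1217/1250
2 1 4751/5000
DF(0.5y) = 1217/1250 ≈ 0.973600

step 1 [0.5y] swap r/2=33/1217: DF=(1 − 33/1217·(0))/(1+33/1217) = 1217/1250 ≈ 0.973600
step 2 [1y] bond c/2=21/800: DF=(4002799/4000000 − 21/800·(0.973600))/(1+21/800) = 4751/5000 ≈ 0.950200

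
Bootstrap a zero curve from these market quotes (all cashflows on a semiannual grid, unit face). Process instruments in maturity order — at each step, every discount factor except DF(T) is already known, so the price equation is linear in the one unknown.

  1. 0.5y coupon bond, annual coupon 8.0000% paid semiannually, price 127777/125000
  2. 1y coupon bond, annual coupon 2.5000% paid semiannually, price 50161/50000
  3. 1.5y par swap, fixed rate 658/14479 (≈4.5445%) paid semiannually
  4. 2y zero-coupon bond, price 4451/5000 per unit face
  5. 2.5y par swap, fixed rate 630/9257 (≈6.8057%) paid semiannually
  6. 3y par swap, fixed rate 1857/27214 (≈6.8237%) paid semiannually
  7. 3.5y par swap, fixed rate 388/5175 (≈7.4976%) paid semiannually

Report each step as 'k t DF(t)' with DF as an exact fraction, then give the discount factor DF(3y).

1 1/2 9829/10000
2 1 9787/10000
3 3/2 4671/5000
4 2 4451/5000
5 5/2 337/400
6 3 8143/10000
7 7/2 959/1250
DF(3y) = 8143/10000 ≈ 0.814300

step 1 [0.5y] bond c/2=1/25: DF=(127777/125000 − 1/25·(0))/(1+1/25) = 9829/10000 ≈ 0.982900
step 2 [1y] bond c/2=1/80: DF=(50161/50000 − 1/80·(0.982900))/(1+1/80) = 9787/10000 ≈ 0.978700
step 3 [1.5y] swap r/2=329/14479: DF=(1 − 329/14479·(0.982900+0.978700))/(1+329/14479) = 4671/5000 ≈ 0.934200
step 4 [2y] zero: DF = P = 4451/5000 ≈ 0.890200
step 5 [2.5y] swap r/2=315/9257: DF=(1 − 315/9257·(0.982900+0.978700+0.934200+0.890200))/(1+315/9257) = 337/400 ≈ 0.842500
step 6 [3y] swap r/2=1857/54428: DF=(1 − 1857/54428·(0.982900+0.978700+0.934200+0.890200+0.842500))/(1+1857/54428) = 8143/10000 ≈ 0.814300
step 7 [3.5y] swap r/2=194/5175: DF=(1 − 194/5175·(0.982900+0.978700+0.934200+0.890200+0.842500+0.814300))/(1+194/5175) = 959/1250 ≈ 0.767200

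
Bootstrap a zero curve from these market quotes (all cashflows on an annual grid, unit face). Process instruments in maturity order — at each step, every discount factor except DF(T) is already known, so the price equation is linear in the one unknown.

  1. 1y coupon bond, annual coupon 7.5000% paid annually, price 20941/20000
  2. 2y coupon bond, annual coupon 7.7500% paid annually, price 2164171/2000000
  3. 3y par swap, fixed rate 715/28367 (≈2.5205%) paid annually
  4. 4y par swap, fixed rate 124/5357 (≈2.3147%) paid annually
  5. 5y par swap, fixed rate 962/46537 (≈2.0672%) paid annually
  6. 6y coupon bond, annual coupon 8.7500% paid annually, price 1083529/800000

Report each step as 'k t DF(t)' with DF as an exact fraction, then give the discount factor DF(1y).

step 1 [1y] bond c/1=3/40: DF=(20941/20000 − 3/40·(0))/(1+3/40) = 487/500 ≈ 0.974000
step 2 [2y] bond c/1=31/400: DF=(2164171/2000000 − 31/400·(0.974000))/(1+31/400) = 4671/5000 ≈ 0.934200
step 3 [3y] swap r/1=715/28367: DF=(1 − 715/28367·(0.974000+0.934200))/(1+715/28367) = 1857/2000 ≈ 0.928500
step 4 [4y] swap r/1=124/5357: DF=(1 − 124/5357·(0.974000+0.934200+0.928500))/(1+124/5357) = 2283/2500 ≈ 0.913200
step 5 [5y] swap r/1=962/46537: DF=(1 − 962/46537·(0.974000+0.934200+0.928500+0.913200))/(1+962/46537) = 4519/5000 ≈ 0.903800
step 6 [6y] bond c/1=7/80: DF=(1083529/800000 − 7/80·(0.974000+0.934200+0.928500+0.913200+0.903800))/(1+7/80) = 871/1000 ≈ 0.871000

1 1 487/500
2 2 4671/5000
3 3 1857/2000
4 4 2283/2500
5 5 4519/5000
6 6 871/1000
DF(1y) = 487/500 ≈ 0.974000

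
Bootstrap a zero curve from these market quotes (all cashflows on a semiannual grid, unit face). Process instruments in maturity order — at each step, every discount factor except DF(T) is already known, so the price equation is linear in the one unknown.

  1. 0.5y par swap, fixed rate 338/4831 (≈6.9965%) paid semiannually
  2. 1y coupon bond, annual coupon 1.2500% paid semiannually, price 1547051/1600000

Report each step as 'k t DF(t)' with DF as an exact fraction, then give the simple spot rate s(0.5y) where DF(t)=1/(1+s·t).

1 1/2 4831/5000
2 1 9549/10000
s(0.5y) = (1/(4831/5000) − 1)/(1/2) = 338/4831 ≈ 6.9965%

step 1 [0.5y] swap r/2=169/4831: DF=(1 − 169/4831·(0))/(1+169/4831) = 4831/5000 ≈ 0.966200
step 2 [1y] bond c/2=1/160: DF=(1547051/1600000 − 1/160·(0.966200))/(1+1/160) = 9549/10000 ≈ 0.954900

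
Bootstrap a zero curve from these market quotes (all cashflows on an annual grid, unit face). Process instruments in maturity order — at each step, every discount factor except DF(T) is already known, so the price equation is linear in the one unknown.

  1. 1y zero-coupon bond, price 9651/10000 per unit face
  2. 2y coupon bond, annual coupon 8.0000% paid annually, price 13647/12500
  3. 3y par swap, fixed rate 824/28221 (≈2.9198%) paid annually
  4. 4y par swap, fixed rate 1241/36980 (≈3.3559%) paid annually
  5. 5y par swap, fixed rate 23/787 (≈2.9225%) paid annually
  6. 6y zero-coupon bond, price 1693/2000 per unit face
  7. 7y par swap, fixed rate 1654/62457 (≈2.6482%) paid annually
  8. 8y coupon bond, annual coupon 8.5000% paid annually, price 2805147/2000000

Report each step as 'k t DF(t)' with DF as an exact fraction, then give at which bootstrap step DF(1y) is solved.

step 1 [1y] zero: DF = P = 9651/10000 ≈ 0.965100
step 2 [2y] bond c/1=2/25: DF=(13647/12500 − 2/25·(0.965100))/(1+2/25) = 4697/5000 ≈ 0.939400
step 3 [3y] swap r/1=824/28221: DF=(1 − 824/28221·(0.965100+0.939400))/(1+824/28221) = 1147/1250 ≈ 0.917600
step 4 [4y] swap r/1=1241/36980: DF=(1 − 1241/36980·(0.965100+0.939400+0.917600))/(1+1241/36980) = 8759/10000 ≈ 0.875900
step 5 [5y] swap r/1=23/787: DF=(1 − 23/787·(0.965100+0.939400+0.917600+0.875900))/(1+23/787) = 4333/5000 ≈ 0.866600
step 6 [6y] zero: DF = P = 1693/2000 ≈ 0.846500
step 7 [7y] swap r/1=1654/62457: DF=(1 − 1654/62457·(0.965100+0.939400+0.917600+0.875900+0.866600+0.846500))/(1+1654/62457) = 4173/5000 ≈ 0.834600
step 8 [8y] bond c/1=17/200: DF=(2805147/2000000 − 17/200·(0.965100+0.939400+0.917600+0.875900+0.866600+0.846500+0.834600))/(1+17/200) = 4017/5000 ≈ 0.803400

1 1 9651/10000
2 2 4697/5000
3 3 1147/1250
4 4 8759/10000
5 5 4333/5000
6 6 1693/2000
7 7 4173/5000
8 8 4017/5000
DF(1y) is solved at step 1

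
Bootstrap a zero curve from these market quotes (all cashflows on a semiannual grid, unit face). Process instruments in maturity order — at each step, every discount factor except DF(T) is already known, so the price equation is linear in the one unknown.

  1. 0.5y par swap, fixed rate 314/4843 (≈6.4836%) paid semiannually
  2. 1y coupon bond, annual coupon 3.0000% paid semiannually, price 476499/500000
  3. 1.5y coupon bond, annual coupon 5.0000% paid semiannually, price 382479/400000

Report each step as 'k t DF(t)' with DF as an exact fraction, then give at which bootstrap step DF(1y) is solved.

step 1 [0.5y] swap r/2=157/4843: DF=(1 − 157/4843·(0))/(1+157/4843) = 4843/5000 ≈ 0.968600
step 2 [1y] bond c/2=3/200: DF=(476499/500000 − 3/200·(0.968600))/(1+3/200) = 4623/5000 ≈ 0.924600
step 3 [1.5y] bond c/2=1/40: DF=(382479/400000 − 1/40·(0.968600+0.924600))/(1+1/40) = 8867/10000 ≈ 0.886700

1 1/2 4843/5000
2 1 4623/5000
3 3/2 8867/10000
DF(1y) is solved at step 2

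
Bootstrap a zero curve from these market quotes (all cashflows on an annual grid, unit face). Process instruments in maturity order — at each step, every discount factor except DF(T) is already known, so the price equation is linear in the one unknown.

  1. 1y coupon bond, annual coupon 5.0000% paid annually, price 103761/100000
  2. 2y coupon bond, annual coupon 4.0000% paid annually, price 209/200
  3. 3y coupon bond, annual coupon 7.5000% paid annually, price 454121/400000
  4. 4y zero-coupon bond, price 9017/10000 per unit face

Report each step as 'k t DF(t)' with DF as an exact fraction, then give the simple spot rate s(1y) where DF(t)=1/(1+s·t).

1 1 4941/5000
2 2 2417/2500
3 3 9197/10000
4 4 9017/10000
s(1y) = (1/(4941/5000) − 1)/(1) = 59/4941 ≈ 1.1941%

step 1 [1y] bond c/1=1/20: DF=(103761/100000 − 1/20·(0))/(1+1/20) = 4941/5000 ≈ 0.988200
step 2 [2y] bond c/1=1/25: DF=(209/200 − 1/25·(0.988200))/(1+1/25) = 2417/2500 ≈ 0.966800
step 3 [3y] bond c/1=3/40: DF=(454121/400000 − 3/40·(0.988200+0.966800))/(1+3/40) = 9197/10000 ≈ 0.919700
step 4 [4y] zero: DF = P = 9017/10000 ≈ 0.901700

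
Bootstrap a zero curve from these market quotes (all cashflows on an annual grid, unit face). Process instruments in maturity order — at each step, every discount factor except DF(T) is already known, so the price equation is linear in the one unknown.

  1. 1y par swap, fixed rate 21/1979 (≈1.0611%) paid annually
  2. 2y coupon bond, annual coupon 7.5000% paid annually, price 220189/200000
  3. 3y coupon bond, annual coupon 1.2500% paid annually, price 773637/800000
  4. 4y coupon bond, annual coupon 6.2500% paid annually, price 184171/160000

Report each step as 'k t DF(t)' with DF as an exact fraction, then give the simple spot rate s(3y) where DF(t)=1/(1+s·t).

step 1 [1y] swap r/1=21/1979: DF=(1 − 21/1979·(0))/(1+21/1979) = 1979/2000 ≈ 0.989500
step 2 [2y] bond c/1=3/40: DF=(220189/200000 − 3/40·(0.989500))/(1+3/40) = 9551/10000 ≈ 0.955100
step 3 [3y] bond c/1=1/80: DF=(773637/800000 − 1/80·(0.989500+0.955100))/(1+1/80) = 9311/10000 ≈ 0.931100
step 4 [4y] bond c/1=1/16: DF=(184171/160000 − 1/16·(0.989500+0.955100+0.931100))/(1+1/16) = 4571/5000 ≈ 0.914200

1 1 1979/2000
2 2 9551/10000
3 3 9311/10000
4 4 4571/5000
s(3y) = (1/(9311/10000) − 1)/(3) = 689/27933 ≈ 2.4666%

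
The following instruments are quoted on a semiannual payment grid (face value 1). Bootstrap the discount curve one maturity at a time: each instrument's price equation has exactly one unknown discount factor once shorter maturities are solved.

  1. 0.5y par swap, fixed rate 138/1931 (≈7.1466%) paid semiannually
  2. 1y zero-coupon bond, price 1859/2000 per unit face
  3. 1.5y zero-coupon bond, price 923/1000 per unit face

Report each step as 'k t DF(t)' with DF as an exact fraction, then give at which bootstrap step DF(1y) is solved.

step 1 [0.5y] swap r/2=69/1931: DF=(1 − 69/1931·(0))/(1+69/1931) = 1931/2000 ≈ 0.965500
step 2 [1y] zero: DF = P = 1859/2000 ≈ 0.929500
step 3 [1.5y] zero: DF = P = 923/1000 ≈ 0.923000

1 1/2 1931/2000
2 1 1859/2000
3 3/2 923/1000
DF(1y) is solved at step 2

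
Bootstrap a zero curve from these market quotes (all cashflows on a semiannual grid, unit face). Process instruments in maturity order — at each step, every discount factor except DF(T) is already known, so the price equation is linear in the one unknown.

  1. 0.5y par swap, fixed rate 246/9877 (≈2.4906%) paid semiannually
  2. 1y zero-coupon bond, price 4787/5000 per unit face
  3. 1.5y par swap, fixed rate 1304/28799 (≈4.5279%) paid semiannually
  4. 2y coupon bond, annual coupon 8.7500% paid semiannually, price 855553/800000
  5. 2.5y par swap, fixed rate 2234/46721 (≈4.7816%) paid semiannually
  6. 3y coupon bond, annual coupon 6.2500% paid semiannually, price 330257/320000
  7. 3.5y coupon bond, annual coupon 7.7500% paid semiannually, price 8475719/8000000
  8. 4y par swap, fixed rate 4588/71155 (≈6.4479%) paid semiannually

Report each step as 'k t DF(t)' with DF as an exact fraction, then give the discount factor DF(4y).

1 1/2 9877/10000
2 1 4787/5000
3 3/2 2337/2500
4 2 9039/10000
5 5/2 8883/10000
6 3 537/625
7 7/2 1017/1250
8 4 3853/5000
DF(4y) = 3853/5000 ≈ 0.770600

step 1 [0.5y] swap r/2=123/9877: DF=(1 − 123/9877·(0))/(1+123/9877) = 9877/10000 ≈ 0.987700
step 2 [1y] zero: DF = P = 4787/5000 ≈ 0.957400
step 3 [1.5y] swap r/2=652/28799: DF=(1 − 652/28799·(0.987700+0.957400))/(1+652/28799) = 2337/2500 ≈ 0.934800
step 4 [2y] bond c/2=7/160: DF=(855553/800000 − 7/160·(0.987700+0.957400+0.934800))/(1+7/160) = 9039/10000 ≈ 0.903900
step 5 [2.5y] swap r/2=1117/46721: DF=(1 − 1117/46721·(0.987700+0.957400+0.934800+0.903900))/(1+1117/46721) = 8883/10000 ≈ 0.888300
step 6 [3y] bond c/2=1/32: DF=(330257/320000 − 1/32·(0.987700+0.957400+0.934800+0.903900+0.888300))/(1+1/32) = 537/625 ≈ 0.859200
step 7 [3.5y] bond c/2=31/800: DF=(8475719/8000000 − 31/800·(0.987700+0.957400+0.934800+0.903900+0.888300+0.859200))/(1+31/800) = 1017/1250 ≈ 0.813600
step 8 [4y] swap r/2=2294/71155: DF=(1 − 2294/71155·(0.987700+0.957400+0.934800+0.903900+0.888300+0.859200+0.813600))/(1+2294/71155) = 3853/5000 ≈ 0.770600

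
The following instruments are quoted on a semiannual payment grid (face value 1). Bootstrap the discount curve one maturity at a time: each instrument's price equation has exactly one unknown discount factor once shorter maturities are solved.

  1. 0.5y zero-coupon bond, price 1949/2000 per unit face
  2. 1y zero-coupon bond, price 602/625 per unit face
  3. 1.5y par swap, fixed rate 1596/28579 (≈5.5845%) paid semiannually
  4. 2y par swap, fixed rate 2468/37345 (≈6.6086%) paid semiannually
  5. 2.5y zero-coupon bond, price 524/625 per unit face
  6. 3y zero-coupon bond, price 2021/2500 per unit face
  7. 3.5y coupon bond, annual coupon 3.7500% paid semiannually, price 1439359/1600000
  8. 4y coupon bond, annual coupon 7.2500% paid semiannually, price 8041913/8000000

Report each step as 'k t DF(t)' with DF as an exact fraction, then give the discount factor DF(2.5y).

1 1/2 1949/2000
2 1 602/625
3 3/2 4601/5000
4 2 4383/5000
5 5/2 524/625
6 3 2021/2500
7 7/2 98/125
8 4 943/1250
DF(2.5y) = 524/625 ≈ 0.838400

step 1 [0.5y] zero: DF = P = 1949/2000 ≈ 0.974500
step 2 [1y] zero: DF = P = 602/625 ≈ 0.963200
step 3 [1.5y] swap r/2=798/28579: DF=(1 − 798/28579·(0.974500+0.963200))/(1+798/28579) = 4601/5000 ≈ 0.920200
step 4 [2y] swap r/2=1234/37345: DF=(1 − 1234/37345·(0.974500+0.963200+0.920200))/(1+1234/37345) = 4383/5000 ≈ 0.876600
step 5 [2.5y] zero: DF = P = 524/625 ≈ 0.838400
step 6 [3y] zero: DF = P = 2021/2500 ≈ 0.808400
step 7 [3.5y] bond c/2=3/160: DF=(1439359/1600000 − 3/160·(0.974500+0.963200+0.920200+0.876600+0.838400+0.808400))/(1+3/160) = 98/125 ≈ 0.784000
step 8 [4y] bond c/2=29/800: DF=(8041913/8000000 − 29/800·(0.974500+0.963200+0.920200+0.876600+0.838400+0.808400+0.784000))/(1+29/800) = 943/1250 ≈ 0.754400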